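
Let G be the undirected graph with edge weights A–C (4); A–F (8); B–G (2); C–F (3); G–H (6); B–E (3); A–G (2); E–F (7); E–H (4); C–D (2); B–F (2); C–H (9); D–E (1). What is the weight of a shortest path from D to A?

6

Comparing a few candidate routes:
D -> C -> F -> A: 2 + 3 + 8 = 13
D -> C -> A: 2 + 4 = 6
D -> E -> H -> G -> A: 1 + 4 + 6 + 2 = 13
D -> E -> B -> F -> C -> A: 1 + 3 + 2 + 3 + 4 = 13
D -> E -> B -> G -> A: 1 + 3 + 2 + 2 = 8
D -> C -> F -> B -> G -> A: 2 + 3 + 2 + 2 + 2 = 11
Shortest: 6.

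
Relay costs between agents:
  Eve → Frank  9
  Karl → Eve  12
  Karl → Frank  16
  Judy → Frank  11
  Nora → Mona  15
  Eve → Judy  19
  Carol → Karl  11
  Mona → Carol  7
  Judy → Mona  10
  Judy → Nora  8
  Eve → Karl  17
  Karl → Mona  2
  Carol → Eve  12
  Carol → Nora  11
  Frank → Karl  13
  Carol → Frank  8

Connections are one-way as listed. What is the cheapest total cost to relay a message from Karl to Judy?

Paths from Karl to Judy:
Karl-Eve-Judy: 12 + 19 = 31
Karl-Mona-Carol-Eve-Judy: 2 + 7 + 12 + 19 = 40
The minimum is 31.

31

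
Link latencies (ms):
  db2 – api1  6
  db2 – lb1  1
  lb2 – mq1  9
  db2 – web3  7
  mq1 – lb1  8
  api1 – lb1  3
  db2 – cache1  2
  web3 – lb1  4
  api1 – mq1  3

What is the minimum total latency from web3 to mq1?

Comparing a few candidate routes:
web3 - lb1 - api1 - mq1: 4 + 3 + 3 = 10
web3 - db2 - lb1 - api1 - mq1: 7 + 1 + 3 + 3 = 14
web3 - lb1 - mq1: 4 + 8 = 12
web3 - lb1 - db2 - api1 - mq1: 4 + 1 + 6 + 3 = 14
Best route has total 10 ms.

10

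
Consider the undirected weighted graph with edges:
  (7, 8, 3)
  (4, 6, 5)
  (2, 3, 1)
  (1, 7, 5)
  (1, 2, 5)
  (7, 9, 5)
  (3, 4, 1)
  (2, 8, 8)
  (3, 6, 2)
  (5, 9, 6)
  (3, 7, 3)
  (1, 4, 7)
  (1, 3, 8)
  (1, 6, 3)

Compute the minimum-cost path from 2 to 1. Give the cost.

Comparing a few candidate routes:
2 - 3 - 7 - 1: 1 + 3 + 5 = 9
2 - 1: 5
2 - 3 - 4 - 1: 1 + 1 + 7 = 9
2 - 3 - 1: 1 + 8 = 9
2 - 3 - 6 - 1: 1 + 2 + 3 = 6
The minimum is 5.

5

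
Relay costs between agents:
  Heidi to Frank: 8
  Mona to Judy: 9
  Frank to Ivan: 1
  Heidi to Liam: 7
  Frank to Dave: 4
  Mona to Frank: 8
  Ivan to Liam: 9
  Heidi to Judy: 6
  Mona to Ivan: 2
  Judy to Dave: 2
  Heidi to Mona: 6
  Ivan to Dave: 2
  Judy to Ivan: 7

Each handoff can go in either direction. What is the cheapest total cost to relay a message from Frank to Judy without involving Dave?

8

Comparing a few candidate routes:
Frank - Heidi - Judy: 8 + 6 = 14
Frank - Ivan - Mona - Judy: 1 + 2 + 9 = 12
Frank - Ivan - Judy: 1 + 7 = 8
Best route has total 8.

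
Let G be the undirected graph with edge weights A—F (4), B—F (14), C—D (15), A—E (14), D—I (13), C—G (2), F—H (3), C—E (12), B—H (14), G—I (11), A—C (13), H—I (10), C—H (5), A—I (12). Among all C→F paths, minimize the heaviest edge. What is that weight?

5

A few of the C→F routes:
C→G→I→H→F: max(2, 11, 10, 3) = 11
C→G→I→A→F: max(2, 11, 12, 4) = 12
C→H→F: max(5, 3) = 5
C→H→I→A→F: max(5, 10, 12, 4) = 12
Best route has worst link 5.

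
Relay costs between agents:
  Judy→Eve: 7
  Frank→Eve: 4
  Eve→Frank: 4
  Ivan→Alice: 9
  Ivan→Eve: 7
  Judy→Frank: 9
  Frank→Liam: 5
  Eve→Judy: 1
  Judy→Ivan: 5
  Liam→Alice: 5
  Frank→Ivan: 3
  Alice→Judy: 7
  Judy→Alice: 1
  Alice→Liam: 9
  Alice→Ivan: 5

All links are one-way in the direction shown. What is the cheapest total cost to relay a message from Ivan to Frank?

11

Candidate routes:
Ivan -> Alice -> Judy -> Frank: 9 + 7 + 9 = 25
Ivan -> Eve -> Judy -> Frank: 7 + 1 + 9 = 17
Ivan -> Eve -> Frank: 7 + 4 = 11
Ivan -> Alice -> Judy -> Eve -> Frank: 9 + 7 + 7 + 4 = 27
Shortest: 11.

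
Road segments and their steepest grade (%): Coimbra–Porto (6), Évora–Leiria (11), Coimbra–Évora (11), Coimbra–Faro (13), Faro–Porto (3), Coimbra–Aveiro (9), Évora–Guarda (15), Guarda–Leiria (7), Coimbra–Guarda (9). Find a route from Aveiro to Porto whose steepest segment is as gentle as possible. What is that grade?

9

Candidate routes:
Aveiro→Coimbra→Faro→Porto: max(9, 13, 3) = 13
Aveiro→Coimbra→Porto: max(9, 6) = 9
Smallest bottleneck: 9%.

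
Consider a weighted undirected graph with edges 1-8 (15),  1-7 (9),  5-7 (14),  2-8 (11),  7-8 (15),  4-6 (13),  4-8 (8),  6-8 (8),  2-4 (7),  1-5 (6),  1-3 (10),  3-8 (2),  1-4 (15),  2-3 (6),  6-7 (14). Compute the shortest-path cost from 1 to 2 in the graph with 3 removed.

22

Some routes from 1 to 2 avoiding 3:
1 -> 8 -> 2: 15 + 11 = 26
1 -> 4 -> 2: 15 + 7 = 22
1 -> 8 -> 4 -> 2: 15 + 8 + 7 = 30
The minimum is 22.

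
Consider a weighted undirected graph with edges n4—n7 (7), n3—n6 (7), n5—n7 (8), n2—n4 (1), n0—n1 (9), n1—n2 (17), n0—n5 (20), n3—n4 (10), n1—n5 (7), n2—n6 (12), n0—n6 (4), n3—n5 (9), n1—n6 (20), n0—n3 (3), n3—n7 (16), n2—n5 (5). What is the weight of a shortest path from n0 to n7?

19

Comparing a few candidate routes:
n0 → n6 → n2 → n4 → n7: 4 + 12 + 1 + 7 = 24
n0 → n3 → n5 → n7: 3 + 9 + 8 = 20
n0 → n3 → n4 → n7: 3 + 10 + 7 = 20
n0 → n3 → n7: 3 + 16 = 19
n0 → n1 → n5 → n7: 9 + 7 + 8 = 24
The minimum is 19.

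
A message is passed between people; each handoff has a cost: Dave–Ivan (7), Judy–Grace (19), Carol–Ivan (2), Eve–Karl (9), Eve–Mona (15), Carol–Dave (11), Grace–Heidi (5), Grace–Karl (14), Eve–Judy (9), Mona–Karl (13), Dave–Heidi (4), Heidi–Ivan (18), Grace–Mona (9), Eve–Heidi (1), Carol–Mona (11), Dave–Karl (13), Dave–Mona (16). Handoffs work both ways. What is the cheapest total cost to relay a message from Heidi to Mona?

Some routes from Heidi to Mona:
Heidi→Dave→Mona: 4 + 16 = 20
Heidi→Grace→Mona: 5 + 9 = 14
Heidi→Eve→Karl→Mona: 1 + 9 + 13 = 23
Heidi→Eve→Mona: 1 + 15 = 16
Heidi→Dave→Ivan→Carol→Mona: 4 + 7 + 2 + 11 = 24
Best route has total 14.

14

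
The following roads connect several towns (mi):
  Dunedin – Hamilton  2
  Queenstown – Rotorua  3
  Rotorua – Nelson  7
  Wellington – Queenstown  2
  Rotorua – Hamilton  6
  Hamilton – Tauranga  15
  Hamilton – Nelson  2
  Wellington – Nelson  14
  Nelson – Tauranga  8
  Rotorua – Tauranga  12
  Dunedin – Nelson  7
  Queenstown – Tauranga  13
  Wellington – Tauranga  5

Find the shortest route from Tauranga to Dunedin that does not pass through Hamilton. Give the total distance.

15

Comparing a few candidate routes:
Tauranga -> Rotorua -> Nelson -> Dunedin: 12 + 7 + 7 = 26
Tauranga -> Wellington -> Queenstown -> Rotorua -> Nelson -> Dunedin: 5 + 2 + 3 + 7 + 7 = 24
Tauranga -> Nelson -> Dunedin: 8 + 7 = 15
Tauranga -> Queenstown -> Rotorua -> Nelson -> Dunedin: 13 + 3 + 7 + 7 = 30
Tauranga -> Queenstown -> Wellington -> Nelson -> Dunedin: 13 + 2 + 14 + 7 = 36
Tauranga -> Wellington -> Nelson -> Dunedin: 5 + 14 + 7 = 26
Best route has total 15 mi.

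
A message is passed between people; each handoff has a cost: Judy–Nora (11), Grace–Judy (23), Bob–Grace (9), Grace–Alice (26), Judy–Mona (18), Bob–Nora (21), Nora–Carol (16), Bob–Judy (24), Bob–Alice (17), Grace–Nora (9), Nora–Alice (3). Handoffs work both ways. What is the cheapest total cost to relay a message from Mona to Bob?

Comparing a few candidate routes:
Mona - Judy - Bob: 18 + 24 = 42
Mona - Judy - Nora - Grace - Bob: 18 + 11 + 9 + 9 = 47
Mona - Judy - Grace - Bob: 18 + 23 + 9 = 50
Mona - Judy - Nora - Alice - Bob: 18 + 11 + 3 + 17 = 49
The minimum is 42.

42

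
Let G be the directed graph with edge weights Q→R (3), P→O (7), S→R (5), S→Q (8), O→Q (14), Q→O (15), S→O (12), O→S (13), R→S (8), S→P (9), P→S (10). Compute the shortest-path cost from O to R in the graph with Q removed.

18

Paths from O to R avoiding Q:
O -> S -> R: 13 + 5 = 18
The minimum is 18.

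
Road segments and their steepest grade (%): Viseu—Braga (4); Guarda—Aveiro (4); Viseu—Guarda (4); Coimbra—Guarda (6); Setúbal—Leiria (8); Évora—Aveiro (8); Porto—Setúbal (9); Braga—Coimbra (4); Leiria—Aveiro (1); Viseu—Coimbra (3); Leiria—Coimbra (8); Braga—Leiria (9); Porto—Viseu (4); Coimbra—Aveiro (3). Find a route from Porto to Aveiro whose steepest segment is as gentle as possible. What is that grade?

4

Some routes from Porto to Aveiro:
Porto-Viseu-Coimbra-Aveiro: max(4, 3, 3) = 4
Porto-Viseu-Guarda-Coimbra-Aveiro: max(4, 4, 6, 3) = 6
Porto-Viseu-Braga-Coimbra-Guarda-Aveiro: max(4, 4, 4, 6, 4) = 6
Porto-Viseu-Guarda-Aveiro: max(4, 4, 4) = 4
Porto-Viseu-Braga-Coimbra-Aveiro: max(4, 4, 4, 3) = 4
Smallest bottleneck: 4%.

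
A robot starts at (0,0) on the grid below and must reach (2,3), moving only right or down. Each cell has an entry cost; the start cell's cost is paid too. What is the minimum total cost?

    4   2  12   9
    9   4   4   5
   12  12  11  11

Best path: r0c0 → r0c1 → r1c1 → r1c2 → r1c3 → r2c3
Cost: 4 + 2 + 4 + 4 + 5 + 11 = 30
For comparison, the top-then-right route costs 43.

30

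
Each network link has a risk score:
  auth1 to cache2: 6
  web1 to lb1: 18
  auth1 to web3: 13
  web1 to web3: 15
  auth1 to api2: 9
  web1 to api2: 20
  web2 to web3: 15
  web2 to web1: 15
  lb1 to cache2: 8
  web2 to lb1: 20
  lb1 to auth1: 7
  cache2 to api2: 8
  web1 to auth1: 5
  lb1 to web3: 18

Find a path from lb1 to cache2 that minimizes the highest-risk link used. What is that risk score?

7

A few of the lb1→cache2 routes:
lb1 → cache2: max(8) = 8
lb1 → auth1 → cache2: max(7, 6) = 7
lb1 → auth1 → api2 → cache2: max(7, 9, 8) = 9
The minimum achievable maximum is 7.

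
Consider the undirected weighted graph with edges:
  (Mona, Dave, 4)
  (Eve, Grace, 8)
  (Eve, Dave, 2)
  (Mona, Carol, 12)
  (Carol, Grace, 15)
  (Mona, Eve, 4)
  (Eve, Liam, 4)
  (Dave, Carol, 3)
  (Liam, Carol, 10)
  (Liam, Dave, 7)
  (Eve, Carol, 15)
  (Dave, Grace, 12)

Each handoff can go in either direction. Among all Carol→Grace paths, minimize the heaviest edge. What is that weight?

8

Checking several routes:
Carol -> Liam -> Dave -> Mona -> Eve -> Grace: max(10, 7, 4, 4, 8) = 10
Carol -> Dave -> Eve -> Grace: max(3, 2, 8) = 8
Carol -> Liam -> Dave -> Eve -> Grace: max(10, 7, 2, 8) = 10
Carol -> Liam -> Eve -> Grace: max(10, 4, 8) = 10
Carol -> Dave -> Liam -> Eve -> Grace: max(3, 7, 4, 8) = 8
Carol -> Dave -> Mona -> Eve -> Grace: max(3, 4, 4, 8) = 8
Best route has worst link 8.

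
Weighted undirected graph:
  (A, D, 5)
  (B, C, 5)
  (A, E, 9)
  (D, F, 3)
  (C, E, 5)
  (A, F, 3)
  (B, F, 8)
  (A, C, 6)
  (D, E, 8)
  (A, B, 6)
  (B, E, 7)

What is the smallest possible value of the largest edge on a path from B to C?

5

A few of the B→C routes:
B -> A -> C: max(6, 6) = 6
B -> E -> C: max(7, 5) = 7
B -> C: max(5) = 5
Smallest bottleneck: 5.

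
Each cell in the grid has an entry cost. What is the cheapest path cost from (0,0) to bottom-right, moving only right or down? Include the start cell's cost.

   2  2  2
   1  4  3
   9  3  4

13

Best path: [0,0] → [0,1] → [0,2] → [1,2] → [2,2]
Cost: 2 + 2 + 2 + 3 + 4 = 13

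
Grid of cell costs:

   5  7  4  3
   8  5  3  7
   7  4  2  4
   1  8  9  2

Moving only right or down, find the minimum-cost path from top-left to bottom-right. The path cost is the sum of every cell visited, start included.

27

Best path: [0,0] -> [0,1] -> [0,2] -> [1,2] -> [2,2] -> [2,3] -> [3,3]
Cost: 5 + 7 + 4 + 3 + 2 + 4 + 2 = 27
For comparison, the top-then-right route costs 32.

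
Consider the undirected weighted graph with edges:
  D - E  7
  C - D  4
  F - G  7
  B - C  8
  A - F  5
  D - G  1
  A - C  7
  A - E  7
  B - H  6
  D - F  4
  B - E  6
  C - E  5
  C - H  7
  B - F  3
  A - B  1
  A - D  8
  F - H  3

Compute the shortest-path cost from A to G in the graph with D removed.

11

Comparing a few candidate routes:
A-B-H-F-G: 1 + 6 + 3 + 7 = 17
A-F-G: 5 + 7 = 12
A-B-F-G: 1 + 3 + 7 = 11
The minimum is 11.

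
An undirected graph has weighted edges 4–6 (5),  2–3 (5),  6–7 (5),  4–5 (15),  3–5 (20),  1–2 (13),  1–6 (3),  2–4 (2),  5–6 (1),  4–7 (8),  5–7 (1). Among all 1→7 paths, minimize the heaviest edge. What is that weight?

3

Checking several routes:
1→2→4→6→5→7: max(13, 2, 5, 1, 1) = 13
1→6→7: max(3, 5) = 5
1→6→4→7: max(3, 5, 8) = 8
1→6→5→7: max(3, 1, 1) = 3
The minimum achievable maximum is 3.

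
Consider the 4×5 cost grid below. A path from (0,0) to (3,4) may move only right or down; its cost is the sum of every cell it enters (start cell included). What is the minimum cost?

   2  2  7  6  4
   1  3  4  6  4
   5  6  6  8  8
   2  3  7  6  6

32

One optimal route is r0c0→r1c0→r2c0→r3c0→r3c1→r3c2→r3c3→r3c4.
Its cost is 2 + 1 + 5 + 2 + 3 + 7 + 6 + 6 = 32.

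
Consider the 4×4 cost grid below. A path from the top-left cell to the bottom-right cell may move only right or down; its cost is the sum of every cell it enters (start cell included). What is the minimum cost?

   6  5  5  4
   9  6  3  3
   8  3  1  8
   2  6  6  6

32

Best path: r0c0 -> r0c1 -> r0c2 -> r1c2 -> r2c2 -> r3c2 -> r3c3
Cost: 6 + 5 + 5 + 3 + 1 + 6 + 6 = 32
(Top row then right column would cost 37.)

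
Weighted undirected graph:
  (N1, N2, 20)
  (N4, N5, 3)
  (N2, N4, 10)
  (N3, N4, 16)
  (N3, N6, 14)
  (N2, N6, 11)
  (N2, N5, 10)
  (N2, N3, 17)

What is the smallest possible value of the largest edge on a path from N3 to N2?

Candidate routes:
N3 - N2: max(17) = 17
N3 - N4 - N5 - N2: max(16, 3, 10) = 16
N3 - N6 - N2: max(14, 11) = 14
N3 - N4 - N2: max(16, 10) = 16
The minimum achievable maximum is 14.

14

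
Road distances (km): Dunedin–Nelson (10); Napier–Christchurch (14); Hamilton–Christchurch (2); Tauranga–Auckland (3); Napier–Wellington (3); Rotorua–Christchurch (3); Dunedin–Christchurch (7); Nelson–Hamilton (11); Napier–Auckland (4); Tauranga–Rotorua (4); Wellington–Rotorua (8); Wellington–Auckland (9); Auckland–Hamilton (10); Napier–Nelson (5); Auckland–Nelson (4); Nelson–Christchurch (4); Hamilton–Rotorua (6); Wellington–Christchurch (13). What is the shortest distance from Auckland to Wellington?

Comparing a few candidate routes:
Auckland→Nelson→Napier→Wellington: 4 + 5 + 3 = 12
Auckland→Nelson→Christchurch→Wellington: 4 + 4 + 13 = 21
Auckland→Napier→Wellington: 4 + 3 = 7
Auckland→Wellington: 9
Auckland→Nelson→Christchurch→Rotorua→Wellington: 4 + 4 + 3 + 8 = 19
Auckland→Tauranga→Rotorua→Wellington: 3 + 4 + 8 = 15
Best route has total 7 km.

7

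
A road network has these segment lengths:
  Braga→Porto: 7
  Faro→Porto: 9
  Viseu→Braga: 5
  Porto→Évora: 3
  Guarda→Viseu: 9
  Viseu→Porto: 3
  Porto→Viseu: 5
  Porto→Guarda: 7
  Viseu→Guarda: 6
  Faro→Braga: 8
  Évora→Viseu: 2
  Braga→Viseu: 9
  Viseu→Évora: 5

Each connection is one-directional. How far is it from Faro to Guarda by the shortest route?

Comparing a few candidate routes:
Faro → Braga → Porto → Guarda: 8 + 7 + 7 = 22
Faro → Braga → Viseu → Guarda: 8 + 9 + 6 = 23
Faro → Porto → Évora → Viseu → Guarda: 9 + 3 + 2 + 6 = 20
Faro → Braga → Porto → Viseu → Guarda: 8 + 7 + 5 + 6 = 26
Faro → Porto → Viseu → Guarda: 9 + 5 + 6 = 20
Faro → Porto → Guarda: 9 + 7 = 16
Best route has total 16.

16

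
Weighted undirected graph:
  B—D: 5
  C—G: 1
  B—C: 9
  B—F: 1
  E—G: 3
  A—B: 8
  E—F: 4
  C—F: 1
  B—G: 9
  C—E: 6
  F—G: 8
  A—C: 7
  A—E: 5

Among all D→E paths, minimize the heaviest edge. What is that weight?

A few of the D→E routes:
D-B-F-C-A-E: max(5, 1, 1, 7, 5) = 7
D-B-F-C-E: max(5, 1, 1, 6) = 6
D-B-A-E: max(5, 8, 5) = 8
D-B-F-E: max(5, 1, 4) = 5
D-B-F-C-G-E: max(5, 1, 1, 1, 3) = 5
D-B-A-C-E: max(5, 8, 7, 6) = 8
The minimum achievable maximum is 5.

5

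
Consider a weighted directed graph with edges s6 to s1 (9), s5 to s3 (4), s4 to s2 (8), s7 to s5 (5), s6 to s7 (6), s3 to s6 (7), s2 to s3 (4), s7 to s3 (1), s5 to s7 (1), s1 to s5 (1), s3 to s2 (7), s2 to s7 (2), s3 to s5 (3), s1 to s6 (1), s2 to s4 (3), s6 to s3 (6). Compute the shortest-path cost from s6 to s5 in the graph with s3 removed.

Candidate routes:
s6 - s7 - s5: 6 + 5 = 11
s6 - s1 - s5: 9 + 1 = 10
The minimum is 10.

10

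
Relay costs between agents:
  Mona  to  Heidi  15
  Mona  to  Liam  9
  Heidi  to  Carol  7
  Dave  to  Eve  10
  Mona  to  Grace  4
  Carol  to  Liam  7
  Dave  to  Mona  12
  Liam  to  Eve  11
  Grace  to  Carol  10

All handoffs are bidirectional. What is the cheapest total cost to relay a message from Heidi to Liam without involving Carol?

24

Candidate routes:
Heidi-Mona-Dave-Eve-Liam: 15 + 12 + 10 + 11 = 48
Heidi-Mona-Liam: 15 + 9 = 24
The minimum is 24.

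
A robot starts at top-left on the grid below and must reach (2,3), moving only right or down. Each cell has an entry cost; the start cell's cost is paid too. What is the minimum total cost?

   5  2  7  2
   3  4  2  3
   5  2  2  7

22

Take r0c0 → r0c1 → r1c1 → r1c2 → r2c2 → r2c3 for a total of 5 + 2 + 4 + 2 + 2 + 7 = 22.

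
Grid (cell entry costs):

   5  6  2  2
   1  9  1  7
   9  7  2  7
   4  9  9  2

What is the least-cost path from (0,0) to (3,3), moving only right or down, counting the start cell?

25

Best path: [0,0] -> [0,1] -> [0,2] -> [1,2] -> [2,2] -> [2,3] -> [3,3]
Cost: 5 + 6 + 2 + 1 + 2 + 7 + 2 = 25
(Top row then right column would cost 31.)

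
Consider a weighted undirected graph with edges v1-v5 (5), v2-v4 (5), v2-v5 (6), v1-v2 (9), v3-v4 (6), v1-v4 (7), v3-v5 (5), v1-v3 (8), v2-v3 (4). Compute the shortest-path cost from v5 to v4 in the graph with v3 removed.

Candidate routes:
v5 -> v2 -> v1 -> v4: 6 + 9 + 7 = 22
v5 -> v1 -> v4: 5 + 7 = 12
v5 -> v1 -> v2 -> v4: 5 + 9 + 5 = 19
v5 -> v2 -> v4: 6 + 5 = 11
Shortest: 11.

11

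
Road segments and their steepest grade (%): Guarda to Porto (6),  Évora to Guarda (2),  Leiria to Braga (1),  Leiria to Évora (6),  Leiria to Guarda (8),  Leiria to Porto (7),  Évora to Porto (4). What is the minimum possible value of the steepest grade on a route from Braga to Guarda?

6

Paths from Braga to Guarda:
Braga -> Leiria -> Porto -> Évora -> Guarda: max(1, 7, 4, 2) = 7
Braga -> Leiria -> Guarda: max(1, 8) = 8
Braga -> Leiria -> Évora -> Porto -> Guarda: max(1, 6, 4, 6) = 6
Braga -> Leiria -> Évora -> Guarda: max(1, 6, 2) = 6
Braga -> Leiria -> Porto -> Guarda: max(1, 7, 6) = 7
Smallest bottleneck: 6%.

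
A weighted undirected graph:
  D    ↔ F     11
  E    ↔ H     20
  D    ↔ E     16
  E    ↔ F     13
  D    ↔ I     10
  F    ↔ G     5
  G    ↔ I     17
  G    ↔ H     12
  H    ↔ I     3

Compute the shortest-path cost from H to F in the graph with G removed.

Paths from H to F avoiding G:
H -> I -> D -> E -> F: 3 + 10 + 16 + 13 = 42
H -> I -> D -> F: 3 + 10 + 11 = 24
H -> E -> F: 20 + 13 = 33
H -> E -> D -> F: 20 + 16 + 11 = 47
Shortest: 24.

24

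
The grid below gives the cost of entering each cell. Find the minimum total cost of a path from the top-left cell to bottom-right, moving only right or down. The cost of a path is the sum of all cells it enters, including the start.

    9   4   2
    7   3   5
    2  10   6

26

Take (0,0)→(0,1)→(0,2)→(1,2)→(2,2) for a total of 9 + 4 + 2 + 5 + 6 = 26.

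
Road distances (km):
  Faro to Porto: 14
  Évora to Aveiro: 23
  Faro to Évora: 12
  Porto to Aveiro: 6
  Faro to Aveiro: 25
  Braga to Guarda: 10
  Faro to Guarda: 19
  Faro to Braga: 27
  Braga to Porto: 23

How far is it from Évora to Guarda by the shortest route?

31

A few of the Évora→Guarda routes:
Évora -> Faro -> Guarda: 12 + 19 = 31
Évora -> Faro -> Braga -> Guarda: 12 + 27 + 10 = 49
Évora -> Faro -> Porto -> Braga -> Guarda: 12 + 14 + 23 + 10 = 59
Best route has total 31 km.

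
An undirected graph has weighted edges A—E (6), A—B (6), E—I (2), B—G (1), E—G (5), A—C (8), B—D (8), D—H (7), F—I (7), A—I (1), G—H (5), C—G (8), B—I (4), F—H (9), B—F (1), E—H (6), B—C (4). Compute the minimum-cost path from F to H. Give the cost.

Some routes from F to H:
F→B→I→E→H: 1 + 4 + 2 + 6 = 13
F→B→G→H: 1 + 1 + 5 = 7
F→B→G→E→H: 1 + 1 + 5 + 6 = 13
F→I→E→H: 7 + 2 + 6 = 15
F→H: 9
The minimum is 7.

7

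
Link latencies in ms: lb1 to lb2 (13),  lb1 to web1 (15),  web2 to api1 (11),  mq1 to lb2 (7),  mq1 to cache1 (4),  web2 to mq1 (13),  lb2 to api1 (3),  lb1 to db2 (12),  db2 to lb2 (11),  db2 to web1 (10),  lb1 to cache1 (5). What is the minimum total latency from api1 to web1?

24

Checking several routes:
api1 - lb2 - db2 - web1: 3 + 11 + 10 = 24
api1 - lb2 - mq1 - cache1 - lb1 - db2 - web1: 3 + 7 + 4 + 5 + 12 + 10 = 41
api1 - lb2 - lb1 - web1: 3 + 13 + 15 = 31
api1 - lb2 - mq1 - cache1 - lb1 - web1: 3 + 7 + 4 + 5 + 15 = 34
api1 - lb2 - lb1 - db2 - web1: 3 + 13 + 12 + 10 = 38
Best route has total 24 ms.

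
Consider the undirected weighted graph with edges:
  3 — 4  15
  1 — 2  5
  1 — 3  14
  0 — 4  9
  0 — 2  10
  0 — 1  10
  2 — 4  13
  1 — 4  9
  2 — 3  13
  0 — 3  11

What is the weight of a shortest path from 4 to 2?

Comparing a few candidate routes:
4→1→2: 9 + 5 = 14
4→1→0→2: 9 + 10 + 10 = 29
4→0→2: 9 + 10 = 19
4→2: 13
4→0→1→2: 9 + 10 + 5 = 24
4→3→2: 15 + 13 = 28
The minimum is 13.

13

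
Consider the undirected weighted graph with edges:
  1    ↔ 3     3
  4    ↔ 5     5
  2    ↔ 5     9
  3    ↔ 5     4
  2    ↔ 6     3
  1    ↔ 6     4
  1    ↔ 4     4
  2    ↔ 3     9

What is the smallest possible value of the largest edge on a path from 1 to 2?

4

Checking several routes:
1→6→2: max(4, 3) = 4
1→4→5→3→2: max(4, 5, 4, 9) = 9
1→4→5→2: max(4, 5, 9) = 9
Best route has worst link 4.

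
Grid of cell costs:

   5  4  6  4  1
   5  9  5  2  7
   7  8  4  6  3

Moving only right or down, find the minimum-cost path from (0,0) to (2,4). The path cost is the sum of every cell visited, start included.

30

Best path: (0,0)→(0,1)→(0,2)→(0,3)→(0,4)→(1,4)→(2,4)
Cost: 5 + 4 + 6 + 4 + 1 + 7 + 3 = 30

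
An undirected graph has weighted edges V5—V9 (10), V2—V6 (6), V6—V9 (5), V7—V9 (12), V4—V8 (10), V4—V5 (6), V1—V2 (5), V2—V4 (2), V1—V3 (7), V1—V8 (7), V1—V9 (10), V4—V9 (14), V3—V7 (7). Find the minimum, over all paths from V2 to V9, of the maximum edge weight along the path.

6

Some routes from V2 to V9:
V2→V4→V5→V9: max(2, 6, 10) = 10
V2→V1→V9: max(5, 10) = 10
V2→V4→V8→V1→V9: max(2, 10, 7, 10) = 10
V2→V6→V9: max(6, 5) = 6
V2→V1→V8→V4→V5→V9: max(5, 7, 10, 6, 10) = 10
Smallest bottleneck: 6.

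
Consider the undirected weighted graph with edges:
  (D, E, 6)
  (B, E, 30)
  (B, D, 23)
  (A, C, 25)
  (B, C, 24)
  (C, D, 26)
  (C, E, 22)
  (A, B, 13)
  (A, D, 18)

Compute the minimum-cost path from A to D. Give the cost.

18

Some routes from A to D:
A - D: 18
A - B - E - D: 13 + 30 + 6 = 49
A - B - D: 13 + 23 = 36
Shortest: 18.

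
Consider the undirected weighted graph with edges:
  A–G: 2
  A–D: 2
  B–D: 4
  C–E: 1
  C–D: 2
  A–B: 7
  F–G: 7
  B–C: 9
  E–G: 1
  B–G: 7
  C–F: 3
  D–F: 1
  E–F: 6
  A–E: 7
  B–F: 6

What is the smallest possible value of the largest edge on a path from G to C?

Checking several routes:
G -> A -> D -> C: max(2, 2, 2) = 2
G -> A -> D -> F -> C: max(2, 2, 1, 3) = 3
G -> E -> C: max(1, 1) = 1
Smallest bottleneck: 1.

1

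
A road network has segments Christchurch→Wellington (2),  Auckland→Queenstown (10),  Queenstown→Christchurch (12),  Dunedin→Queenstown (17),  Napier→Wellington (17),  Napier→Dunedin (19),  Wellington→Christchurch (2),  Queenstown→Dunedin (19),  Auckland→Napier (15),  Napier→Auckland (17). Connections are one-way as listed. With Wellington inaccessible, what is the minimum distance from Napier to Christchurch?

Candidate routes:
Napier -> Auckland -> Queenstown -> Christchurch: 17 + 10 + 12 = 39
Napier -> Dunedin -> Queenstown -> Christchurch: 19 + 17 + 12 = 48
Best route has total 39 mi.

39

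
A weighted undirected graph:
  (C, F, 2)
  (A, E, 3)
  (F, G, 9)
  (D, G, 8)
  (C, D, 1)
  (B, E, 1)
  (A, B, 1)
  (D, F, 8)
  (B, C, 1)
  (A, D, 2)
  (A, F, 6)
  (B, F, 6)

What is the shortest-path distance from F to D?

3

Checking several routes:
F-A-D: 6 + 2 = 8
F-D: 8
F-C-B-A-D: 2 + 1 + 1 + 2 = 6
F-B-C-D: 6 + 1 + 1 = 8
F-C-D: 2 + 1 = 3
Best route has total 3.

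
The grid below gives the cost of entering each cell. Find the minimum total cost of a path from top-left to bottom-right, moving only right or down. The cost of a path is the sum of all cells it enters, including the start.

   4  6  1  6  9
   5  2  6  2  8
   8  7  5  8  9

36

Path (0,0) -> (0,1) -> (0,2) -> (0,3) -> (1,3) -> (1,4) -> (2,4): 4 + 6 + 1 + 6 + 2 + 8 + 9 = 36.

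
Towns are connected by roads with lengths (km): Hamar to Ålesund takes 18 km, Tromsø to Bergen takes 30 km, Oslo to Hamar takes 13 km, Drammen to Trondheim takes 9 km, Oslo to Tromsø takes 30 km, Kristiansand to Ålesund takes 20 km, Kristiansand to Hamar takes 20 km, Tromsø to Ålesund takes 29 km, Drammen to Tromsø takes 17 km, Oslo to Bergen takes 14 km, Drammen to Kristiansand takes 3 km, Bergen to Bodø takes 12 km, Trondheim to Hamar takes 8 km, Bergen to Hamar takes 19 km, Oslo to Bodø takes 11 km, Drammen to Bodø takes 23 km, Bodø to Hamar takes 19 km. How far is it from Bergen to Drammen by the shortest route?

35

Comparing a few candidate routes:
Bergen → Hamar → Trondheim → Drammen: 19 + 8 + 9 = 36
Bergen → Oslo → Hamar → Trondheim → Drammen: 14 + 13 + 8 + 9 = 44
Bergen → Hamar → Kristiansand → Drammen: 19 + 20 + 3 = 42
Bergen → Bodø → Drammen: 12 + 23 = 35
The minimum is 35 km.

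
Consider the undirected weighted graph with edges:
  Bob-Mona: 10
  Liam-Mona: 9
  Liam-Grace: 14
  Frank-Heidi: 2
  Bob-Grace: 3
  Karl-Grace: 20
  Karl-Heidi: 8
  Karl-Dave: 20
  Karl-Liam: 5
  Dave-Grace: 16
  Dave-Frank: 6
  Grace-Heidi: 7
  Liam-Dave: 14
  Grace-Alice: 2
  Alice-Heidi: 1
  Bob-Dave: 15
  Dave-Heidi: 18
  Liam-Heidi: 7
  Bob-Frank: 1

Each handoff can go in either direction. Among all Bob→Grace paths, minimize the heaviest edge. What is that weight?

2

A few of the Bob→Grace routes:
Bob→Mona→Liam→Karl→Heidi→Grace: max(10, 9, 5, 8, 7) = 10
Bob→Grace: max(3) = 3
Bob→Frank→Heidi→Grace: max(1, 2, 7) = 7
Bob→Mona→Liam→Karl→Heidi→Alice→Grace: max(10, 9, 5, 8, 1, 2) = 10
Bob→Frank→Heidi→Alice→Grace: max(1, 2, 1, 2) = 2
Best route has worst link 2.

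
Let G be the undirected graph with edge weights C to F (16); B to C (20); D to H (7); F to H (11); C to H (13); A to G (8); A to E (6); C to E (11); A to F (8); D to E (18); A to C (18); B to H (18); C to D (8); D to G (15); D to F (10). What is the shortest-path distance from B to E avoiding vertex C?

43

Comparing a few candidate routes:
B → H → F → A → E: 18 + 11 + 8 + 6 = 43
B → H → D → F → A → E: 18 + 7 + 10 + 8 + 6 = 49
B → H → D → E: 18 + 7 + 18 = 43
Best route has total 43.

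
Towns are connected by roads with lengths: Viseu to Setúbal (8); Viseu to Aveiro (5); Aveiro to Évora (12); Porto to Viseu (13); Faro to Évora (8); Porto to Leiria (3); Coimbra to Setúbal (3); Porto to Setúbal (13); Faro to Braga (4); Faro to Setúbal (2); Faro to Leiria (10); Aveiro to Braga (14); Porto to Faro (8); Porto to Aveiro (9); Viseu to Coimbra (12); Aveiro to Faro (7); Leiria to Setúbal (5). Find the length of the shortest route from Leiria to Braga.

11

A few of the Leiria→Braga routes:
Leiria - Faro - Braga: 10 + 4 = 14
Leiria - Porto - Setúbal - Faro - Braga: 3 + 13 + 2 + 4 = 22
Leiria - Porto - Faro - Braga: 3 + 8 + 4 = 15
Leiria - Setúbal - Faro - Braga: 5 + 2 + 4 = 11
Best route has total 11.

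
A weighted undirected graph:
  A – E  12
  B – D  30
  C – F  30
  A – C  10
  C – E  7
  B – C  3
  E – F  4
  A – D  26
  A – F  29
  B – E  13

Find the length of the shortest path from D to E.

Checking several routes:
D → A → C → E: 26 + 10 + 7 = 43
D → B → C → E: 30 + 3 + 7 = 40
D → B → E: 30 + 13 = 43
D → A → E: 26 + 12 = 38
Shortest: 38.

38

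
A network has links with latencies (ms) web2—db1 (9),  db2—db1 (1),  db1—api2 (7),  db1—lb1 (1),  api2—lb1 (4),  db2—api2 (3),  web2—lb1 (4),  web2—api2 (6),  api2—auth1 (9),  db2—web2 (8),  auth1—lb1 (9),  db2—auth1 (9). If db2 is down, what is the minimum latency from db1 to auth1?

Comparing a few candidate routes:
db1→lb1→api2→auth1: 1 + 4 + 9 = 14
db1→lb1→web2→api2→auth1: 1 + 4 + 6 + 9 = 20
db1→api2→auth1: 7 + 9 = 16
db1→lb1→auth1: 1 + 9 = 10
Best route has total 10 ms.

10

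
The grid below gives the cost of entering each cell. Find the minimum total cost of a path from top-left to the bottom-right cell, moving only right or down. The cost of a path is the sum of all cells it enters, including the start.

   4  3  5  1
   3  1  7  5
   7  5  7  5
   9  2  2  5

22

One optimal route is [0,0]→[0,1]→[1,1]→[2,1]→[3,1]→[3,2]→[3,3].
Its cost is 4 + 3 + 1 + 5 + 2 + 2 + 5 = 22.
For comparison, the top-then-right route costs 28.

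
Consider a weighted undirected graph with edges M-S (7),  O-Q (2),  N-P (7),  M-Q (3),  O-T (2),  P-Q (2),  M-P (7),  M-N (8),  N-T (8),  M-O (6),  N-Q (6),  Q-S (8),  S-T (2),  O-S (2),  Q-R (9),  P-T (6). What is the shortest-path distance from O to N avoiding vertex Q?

10

Some routes from O to N avoiding Q:
O - S - M - N: 2 + 7 + 8 = 17
O - M - N: 6 + 8 = 14
O - T - P - N: 2 + 6 + 7 = 15
O - S - T - N: 2 + 2 + 8 = 12
O - S - T - P - N: 2 + 2 + 6 + 7 = 17
O - T - N: 2 + 8 = 10
Best route has total 10.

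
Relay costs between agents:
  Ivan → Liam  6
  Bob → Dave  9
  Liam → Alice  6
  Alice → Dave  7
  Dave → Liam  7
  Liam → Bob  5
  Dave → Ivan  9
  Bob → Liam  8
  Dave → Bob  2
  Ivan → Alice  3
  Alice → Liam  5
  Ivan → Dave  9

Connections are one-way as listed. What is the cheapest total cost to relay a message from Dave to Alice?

12

Checking several routes:
Dave - Liam - Alice: 7 + 6 = 13
Dave - Bob - Liam - Alice: 2 + 8 + 6 = 16
Dave - Ivan - Alice: 9 + 3 = 12
The minimum is 12.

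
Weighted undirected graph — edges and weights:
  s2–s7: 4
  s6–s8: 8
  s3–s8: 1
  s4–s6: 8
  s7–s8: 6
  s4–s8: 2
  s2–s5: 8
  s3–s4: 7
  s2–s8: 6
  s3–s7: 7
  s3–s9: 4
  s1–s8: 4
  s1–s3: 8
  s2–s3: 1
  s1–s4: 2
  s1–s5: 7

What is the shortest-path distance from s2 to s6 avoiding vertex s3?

A few of the s2→s6 routes:
s2-s7-s8-s6: 4 + 6 + 8 = 18
s2-s8-s1-s4-s6: 6 + 4 + 2 + 8 = 20
s2-s8-s6: 6 + 8 = 14
s2-s7-s8-s4-s6: 4 + 6 + 2 + 8 = 20
s2-s7-s8-s1-s4-s6: 4 + 6 + 4 + 2 + 8 = 24
s2-s8-s4-s6: 6 + 2 + 8 = 16
The minimum is 14.

14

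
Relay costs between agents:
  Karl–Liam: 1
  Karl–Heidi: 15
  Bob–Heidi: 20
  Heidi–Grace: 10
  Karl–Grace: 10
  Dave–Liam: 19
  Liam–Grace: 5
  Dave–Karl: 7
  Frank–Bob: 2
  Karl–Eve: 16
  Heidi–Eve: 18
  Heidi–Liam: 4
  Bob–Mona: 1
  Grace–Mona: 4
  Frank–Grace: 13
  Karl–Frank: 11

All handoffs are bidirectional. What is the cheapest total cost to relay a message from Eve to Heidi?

18

A few of the Eve→Heidi routes:
Eve→Karl→Heidi: 16 + 15 = 31
Eve→Karl→Grace→Liam→Heidi: 16 + 10 + 5 + 4 = 35
Eve→Heidi: 18
Eve→Karl→Liam→Heidi: 16 + 1 + 4 = 21
Eve→Karl→Liam→Grace→Heidi: 16 + 1 + 5 + 10 = 32
The minimum is 18.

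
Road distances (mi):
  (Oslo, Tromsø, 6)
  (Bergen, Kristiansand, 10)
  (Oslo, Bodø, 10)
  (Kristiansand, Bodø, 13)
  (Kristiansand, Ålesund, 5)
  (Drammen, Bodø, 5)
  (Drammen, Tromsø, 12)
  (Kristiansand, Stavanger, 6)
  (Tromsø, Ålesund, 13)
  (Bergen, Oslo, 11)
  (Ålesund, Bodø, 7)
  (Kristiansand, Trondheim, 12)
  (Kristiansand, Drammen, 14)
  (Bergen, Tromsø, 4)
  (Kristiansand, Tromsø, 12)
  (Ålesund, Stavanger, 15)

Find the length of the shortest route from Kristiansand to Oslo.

A few of the Kristiansand→Oslo routes:
Kristiansand -> Ålesund -> Bodø -> Oslo: 5 + 7 + 10 = 22
Kristiansand -> Tromsø -> Oslo: 12 + 6 = 18
Kristiansand -> Bergen -> Tromsø -> Oslo: 10 + 4 + 6 = 20
Kristiansand -> Bodø -> Oslo: 13 + 10 = 23
Kristiansand -> Bergen -> Oslo: 10 + 11 = 21
Best route has total 18 mi.

18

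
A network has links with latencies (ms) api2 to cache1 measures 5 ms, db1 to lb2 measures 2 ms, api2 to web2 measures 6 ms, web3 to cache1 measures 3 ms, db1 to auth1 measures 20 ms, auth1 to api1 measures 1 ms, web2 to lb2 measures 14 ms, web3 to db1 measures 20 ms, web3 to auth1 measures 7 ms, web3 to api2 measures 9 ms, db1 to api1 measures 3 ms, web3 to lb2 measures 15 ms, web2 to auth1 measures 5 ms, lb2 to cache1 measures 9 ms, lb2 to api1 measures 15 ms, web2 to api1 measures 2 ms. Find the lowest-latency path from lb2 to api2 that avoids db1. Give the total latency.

Some routes from lb2 to api2 avoiding db1:
lb2-api1-web2-api2: 15 + 2 + 6 = 23
lb2-cache1-web3-api2: 9 + 3 + 9 = 21
lb2-web3-cache1-api2: 15 + 3 + 5 = 23
lb2-web2-api2: 14 + 6 = 20
lb2-cache1-api2: 9 + 5 = 14
Best route has total 14 ms.

14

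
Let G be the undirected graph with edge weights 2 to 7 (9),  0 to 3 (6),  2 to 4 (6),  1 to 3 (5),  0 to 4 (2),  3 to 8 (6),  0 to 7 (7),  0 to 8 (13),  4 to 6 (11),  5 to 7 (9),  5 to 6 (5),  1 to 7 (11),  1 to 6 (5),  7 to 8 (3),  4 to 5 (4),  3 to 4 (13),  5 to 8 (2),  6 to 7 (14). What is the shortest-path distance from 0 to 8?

Some routes from 0 to 8:
0 - 4 - 5 - 8: 2 + 4 + 2 = 8
0 - 3 - 8: 6 + 6 = 12
0 - 7 - 8: 7 + 3 = 10
The minimum is 8.

8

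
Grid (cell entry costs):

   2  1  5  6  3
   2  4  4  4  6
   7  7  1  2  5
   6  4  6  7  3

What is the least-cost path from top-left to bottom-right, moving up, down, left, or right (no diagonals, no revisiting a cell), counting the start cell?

22

Best path: [0,0]→[0,1]→[1,1]→[1,2]→[2,2]→[2,3]→[2,4]→[3,4]
Cost: 2 + 1 + 4 + 4 + 1 + 2 + 5 + 3 = 22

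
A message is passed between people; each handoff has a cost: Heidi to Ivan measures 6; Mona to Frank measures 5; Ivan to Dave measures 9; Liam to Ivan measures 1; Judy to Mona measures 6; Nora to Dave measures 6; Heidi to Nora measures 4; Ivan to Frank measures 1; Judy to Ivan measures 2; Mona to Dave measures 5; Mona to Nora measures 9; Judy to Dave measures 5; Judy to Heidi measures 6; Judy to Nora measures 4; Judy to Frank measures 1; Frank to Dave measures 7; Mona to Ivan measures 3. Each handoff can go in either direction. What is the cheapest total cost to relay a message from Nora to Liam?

7

Some routes from Nora to Liam:
Nora -> Heidi -> Judy -> Ivan -> Liam: 4 + 6 + 2 + 1 = 13
Nora -> Judy -> Frank -> Ivan -> Liam: 4 + 1 + 1 + 1 = 7
Nora -> Heidi -> Judy -> Frank -> Ivan -> Liam: 4 + 6 + 1 + 1 + 1 = 13
Nora -> Heidi -> Ivan -> Liam: 4 + 6 + 1 = 11
Nora -> Mona -> Ivan -> Liam: 9 + 3 + 1 = 13
Nora -> Judy -> Ivan -> Liam: 4 + 2 + 1 = 7
Best route has total 7.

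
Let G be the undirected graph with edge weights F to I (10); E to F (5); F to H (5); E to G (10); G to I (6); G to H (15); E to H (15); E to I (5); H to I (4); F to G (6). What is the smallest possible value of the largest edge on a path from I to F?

5

Checking several routes:
I → G → F: max(6, 6) = 6
I → E → F: max(5, 5) = 5
I → H → F: max(4, 5) = 5
The minimum achievable maximum is 5.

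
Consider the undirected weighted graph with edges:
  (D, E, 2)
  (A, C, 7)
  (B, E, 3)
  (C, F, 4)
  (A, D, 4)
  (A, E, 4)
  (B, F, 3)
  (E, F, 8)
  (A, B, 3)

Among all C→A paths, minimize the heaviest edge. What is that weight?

Checking several routes:
C - F - B - A: max(4, 3, 3) = 4
C - A: max(7) = 7
C - F - B - E - D - A: max(4, 3, 3, 2, 4) = 4
C - F - E - B - A: max(4, 8, 3, 3) = 8
C - F - B - E - A: max(4, 3, 3, 4) = 4
C - F - E - A: max(4, 8, 4) = 8
Best route has worst link 4.

4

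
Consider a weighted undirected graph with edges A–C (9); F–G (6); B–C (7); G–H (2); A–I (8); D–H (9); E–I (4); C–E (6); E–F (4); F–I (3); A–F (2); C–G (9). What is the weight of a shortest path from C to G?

9

A few of the C→G routes:
C - A - F - G: 9 + 2 + 6 = 17
C - E - F - G: 6 + 4 + 6 = 16
C - E - I - A - F - G: 6 + 4 + 8 + 2 + 6 = 26
C - E - I - F - G: 6 + 4 + 3 + 6 = 19
C - A - I - F - G: 9 + 8 + 3 + 6 = 26
C - G: 9
Shortest: 9.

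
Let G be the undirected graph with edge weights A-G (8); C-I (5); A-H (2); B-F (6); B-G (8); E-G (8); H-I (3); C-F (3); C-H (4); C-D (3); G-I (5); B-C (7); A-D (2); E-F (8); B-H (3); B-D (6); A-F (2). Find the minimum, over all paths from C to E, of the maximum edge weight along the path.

8

Checking several routes:
C-B-F-A-G-E: max(7, 6, 2, 8, 8) = 8
C-B-D-A-F-E: max(7, 6, 2, 2, 8) = 8
C-B-D-A-G-E: max(7, 6, 2, 8, 8) = 8
C-B-F-A-H-I-G-E: max(7, 6, 2, 2, 3, 5, 8) = 8
C-B-F-E: max(7, 6, 8) = 8
The minimum achievable maximum is 8.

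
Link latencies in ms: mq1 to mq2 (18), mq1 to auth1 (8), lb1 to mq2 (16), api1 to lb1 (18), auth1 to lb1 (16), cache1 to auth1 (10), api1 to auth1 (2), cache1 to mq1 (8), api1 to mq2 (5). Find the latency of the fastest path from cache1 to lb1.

A few of the cache1→lb1 routes:
cache1 - auth1 - api1 - lb1: 10 + 2 + 18 = 30
cache1 - auth1 - lb1: 10 + 16 = 26
cache1 - mq1 - auth1 - lb1: 8 + 8 + 16 = 32
The minimum is 26 ms.

26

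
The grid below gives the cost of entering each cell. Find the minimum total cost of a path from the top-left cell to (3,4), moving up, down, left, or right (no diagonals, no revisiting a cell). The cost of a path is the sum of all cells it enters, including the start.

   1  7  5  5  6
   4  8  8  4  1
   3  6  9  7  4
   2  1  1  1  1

One optimal route is [0,0]→[1,0]→[2,0]→[3,0]→[3,1]→[3,2]→[3,3]→[3,4].
Its cost is 1 + 4 + 3 + 2 + 1 + 1 + 1 + 1 = 14.

14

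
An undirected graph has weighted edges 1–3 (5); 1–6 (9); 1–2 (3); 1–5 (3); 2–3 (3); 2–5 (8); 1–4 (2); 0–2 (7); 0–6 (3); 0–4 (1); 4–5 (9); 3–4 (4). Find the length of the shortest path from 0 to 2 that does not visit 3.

A few of the 0→2 routes:
0 - 4 - 5 - 1 - 2: 1 + 9 + 3 + 3 = 16
0 - 6 - 1 - 2: 3 + 9 + 3 = 15
0 - 4 - 1 - 5 - 2: 1 + 2 + 3 + 8 = 14
0 - 2: 7
0 - 4 - 1 - 2: 1 + 2 + 3 = 6
0 - 4 - 5 - 2: 1 + 9 + 8 = 18
The minimum is 6.

6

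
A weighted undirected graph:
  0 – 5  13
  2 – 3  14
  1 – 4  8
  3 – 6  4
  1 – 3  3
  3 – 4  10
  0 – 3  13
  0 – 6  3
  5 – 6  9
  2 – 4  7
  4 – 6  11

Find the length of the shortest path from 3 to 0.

7

Some routes from 3 to 0:
3-0: 13
3-1-4-6-0: 3 + 8 + 11 + 3 = 25
3-6-0: 4 + 3 = 7
3-4-6-0: 10 + 11 + 3 = 24
Best route has total 7.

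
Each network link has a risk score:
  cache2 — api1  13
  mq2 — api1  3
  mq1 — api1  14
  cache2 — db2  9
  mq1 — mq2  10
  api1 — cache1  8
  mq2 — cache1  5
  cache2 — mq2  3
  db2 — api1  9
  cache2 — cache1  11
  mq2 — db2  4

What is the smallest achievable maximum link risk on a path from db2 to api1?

4

Comparing a few candidate routes:
db2 -> api1: max(9) = 9
db2 -> mq2 -> api1: max(4, 3) = 4
db2 -> cache2 -> mq2 -> api1: max(9, 3, 3) = 9
db2 -> mq2 -> cache1 -> api1: max(4, 5, 8) = 8
db2 -> cache2 -> mq2 -> cache1 -> api1: max(9, 3, 5, 8) = 9
The minimum achievable maximum is 4.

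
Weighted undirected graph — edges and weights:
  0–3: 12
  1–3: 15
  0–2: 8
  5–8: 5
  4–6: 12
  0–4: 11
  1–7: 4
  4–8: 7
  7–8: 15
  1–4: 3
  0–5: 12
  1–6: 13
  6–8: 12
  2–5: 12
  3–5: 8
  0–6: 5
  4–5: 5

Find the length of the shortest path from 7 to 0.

Some routes from 7 to 0:
7-1-4-6-0: 4 + 3 + 12 + 5 = 24
7-1-6-0: 4 + 13 + 5 = 22
7-1-3-0: 4 + 15 + 12 = 31
7-1-4-5-0: 4 + 3 + 5 + 12 = 24
7-1-4-0: 4 + 3 + 11 = 18
Shortest: 18.

18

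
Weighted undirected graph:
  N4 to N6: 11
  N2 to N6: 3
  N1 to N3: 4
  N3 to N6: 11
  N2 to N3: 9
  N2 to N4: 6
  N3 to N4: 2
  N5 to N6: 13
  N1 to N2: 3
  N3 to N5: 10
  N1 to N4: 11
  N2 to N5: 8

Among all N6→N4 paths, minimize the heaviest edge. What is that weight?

Checking several routes:
N6 → N2 → N5 → N3 → N4: max(3, 8, 10, 2) = 10
N6 → N2 → N4: max(3, 6) = 6
N6 → N2 → N1 → N3 → N4: max(3, 3, 4, 2) = 4
N6 → N2 → N3 → N4: max(3, 9, 2) = 9
N6 → N2 → N3 → N1 → N4: max(3, 9, 4, 11) = 11
The minimum achievable maximum is 4.

4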